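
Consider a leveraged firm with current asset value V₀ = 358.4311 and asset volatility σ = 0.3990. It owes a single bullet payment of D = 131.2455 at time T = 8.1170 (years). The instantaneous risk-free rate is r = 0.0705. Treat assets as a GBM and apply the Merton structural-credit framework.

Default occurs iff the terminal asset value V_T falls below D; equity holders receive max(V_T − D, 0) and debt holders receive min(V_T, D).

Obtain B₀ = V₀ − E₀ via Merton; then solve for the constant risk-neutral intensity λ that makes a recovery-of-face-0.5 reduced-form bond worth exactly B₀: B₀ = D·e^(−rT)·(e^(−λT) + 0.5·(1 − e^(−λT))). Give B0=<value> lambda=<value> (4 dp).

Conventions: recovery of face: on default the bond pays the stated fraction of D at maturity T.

B0=67.8204 lambda=0.0227

With assets at 358.4311 and a single debt payment of 131.2455 at 8.1170 years:
d₁ = [ln(V₀/D) + (r + σ²/2)T] / (σ√T)
   = [ln(358.4311/131.2455) + (0.0705 + 0.5·0.3990²)·8.1170] / (0.3990·√8.1170)
   = [1.004667 + 1.218366] / 1.136765 = 1.955578
d₂ = d₁ − σ√T = 1.955578 − 1.136765 = 0.818813
N(d₁) = 0.974743,  N(d₂) = 0.793553,  e^(−rT) = 0.564255
E₀ = V₀·N(d₁) − D·e^(−rT)·N(d₂)
   = 358.4311·0.974743 − 131.2455·0.564255·0.793553 = 290.610678
B₀ = V₀ − E₀ = 358.4311 − 290.610678 = 67.820422
e^(−λT) = (B₀·e^(rT)/D − 0.5)/(1 − 0.5) = (67.8204·1.772247/131.2455 − 0.5)/0.5 = 0.83159853
λ = −ln(0.83159853)/8.1170 = 0.022718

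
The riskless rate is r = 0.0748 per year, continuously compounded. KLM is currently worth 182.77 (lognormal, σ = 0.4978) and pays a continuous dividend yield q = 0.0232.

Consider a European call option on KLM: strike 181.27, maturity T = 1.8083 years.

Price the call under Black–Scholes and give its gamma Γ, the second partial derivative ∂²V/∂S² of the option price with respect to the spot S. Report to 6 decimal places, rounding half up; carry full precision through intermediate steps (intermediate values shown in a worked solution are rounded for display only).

σ√T = 0.4978·√1.8083 = 0.669407
d₁ = (ln(S/K) + (r−q+σ²/2)T) / (σ√T) = (ln(182.77/181.27) + (0.0748−0.0232+0.4978²/2)·1.8083) / 0.669407 = (0.008241 + 0.317361) / 0.669407 = 0.486404
d₂ = d₁ − σ√T = 0.486404 − 0.669407 = -0.183003
e^{−rT} = 0.873488
e^{−qT} = 0.958915
N(d₁) = 0.686660,  N(d₂) = 0.427398
Call price V = S·e^{−qT}·N(d₁) − K·e^{−rT}·N(d₂) = 120.344592 − 67.672956 = 52.671636
φ(d₁) = (1/√(2π))·e^{−d₁²/2} = 0.354434
Γ = e^{−qT}·φ(d₁) / (S·σ·√T) = 0.002778

price = 52.671636
Γ = 0.002778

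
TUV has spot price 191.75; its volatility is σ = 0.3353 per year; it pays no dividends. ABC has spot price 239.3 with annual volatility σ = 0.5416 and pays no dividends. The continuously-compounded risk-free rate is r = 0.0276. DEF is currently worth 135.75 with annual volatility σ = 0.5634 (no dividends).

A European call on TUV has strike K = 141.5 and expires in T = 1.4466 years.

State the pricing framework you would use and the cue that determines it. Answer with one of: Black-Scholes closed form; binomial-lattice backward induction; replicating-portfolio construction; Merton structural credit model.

Key observation: a European-exercise option on TUV struck at 141.5 — a GBM underlying with constant parameters — admits an analytic price: the data contain no early exercise, no discrete tree, no debt structure.

framework: Black-Scholes closed form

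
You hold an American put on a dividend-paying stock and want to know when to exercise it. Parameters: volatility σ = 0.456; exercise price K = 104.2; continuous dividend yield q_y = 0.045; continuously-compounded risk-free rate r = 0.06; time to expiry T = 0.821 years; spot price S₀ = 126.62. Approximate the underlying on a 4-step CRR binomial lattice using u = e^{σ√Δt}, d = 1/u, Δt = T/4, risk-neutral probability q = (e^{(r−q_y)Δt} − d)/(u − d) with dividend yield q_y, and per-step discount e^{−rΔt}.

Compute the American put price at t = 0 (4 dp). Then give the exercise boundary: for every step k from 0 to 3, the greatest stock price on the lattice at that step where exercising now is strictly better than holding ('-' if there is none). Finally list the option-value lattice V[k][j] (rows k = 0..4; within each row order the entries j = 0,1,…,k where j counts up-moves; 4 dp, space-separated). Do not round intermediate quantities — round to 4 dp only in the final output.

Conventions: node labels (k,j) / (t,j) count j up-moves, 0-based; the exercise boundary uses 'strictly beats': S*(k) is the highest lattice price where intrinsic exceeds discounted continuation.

Δt=0.20525, u=1.22948, d=0.81335, q=0.45595, disc=e^(-rΔt)=0.98776
k=4 terminal: V=max(K-S,0) → 48.7858 20.4352 0.0000 0.0000 0.0000
k=3: j=0 S=68.1305 intr=36.0695 cont=35.4205 V=36.0695[EX]; j=1 S=102.9869 intr=1.2131 cont=10.9818 V=10.9818[hold]; j=2 S=155.6763 intr=0.0000 cont=0.0000 V=0.0000[hold]; j=3 S=235.3224 intr=0.0000 cont=0.0000 V=0.0000[hold]  S*(3)=68.1305
k=2: j=0 S=83.7648 intr=20.4352 cont=24.3294 V=24.3294[hold]; j=1 S=126.6200 intr=0.0000 cont=5.9015 V=5.9015[hold]; j=2 S=191.4004 intr=0.0000 cont=0.0000 V=0.0000[hold]  S*(2)=-
k=1: j=0 S=102.9869 intr=1.2131 cont=15.7324 V=15.7324[hold]; j=1 S=155.6763 intr=0.0000 cont=3.1715 V=3.1715[hold]  S*(1)=-
k=0: j=0 S=126.6200 intr=0.0000 cont=9.8828 V=9.8828[hold]  S*(0)=-

price = 9.8828
boundary = - - - 68.1305
tree:
9.8828
15.7324 3.1715
24.3294 5.9015 0.0000
36.0695 10.9818 0.0000 0.0000
48.7858 20.4352 0.0000 0.0000 0.0000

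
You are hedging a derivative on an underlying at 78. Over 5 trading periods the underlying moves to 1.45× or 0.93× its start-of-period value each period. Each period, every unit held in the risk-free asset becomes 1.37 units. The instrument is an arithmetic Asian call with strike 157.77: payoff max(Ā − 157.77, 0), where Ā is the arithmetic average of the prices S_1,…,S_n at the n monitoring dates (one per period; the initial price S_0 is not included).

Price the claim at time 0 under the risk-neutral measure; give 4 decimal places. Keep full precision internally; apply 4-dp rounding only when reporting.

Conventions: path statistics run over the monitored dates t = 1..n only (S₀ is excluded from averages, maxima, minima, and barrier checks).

price = 13.8243

Risk-neutral up-probability p* = (R−d)/(u−d) = (1.37−0.93)/(1.45−0.93) = 0.8462; the claim prices as the p*-weighted sum of path payoffs discounted by R^5.
Enumerate all 2^5 = 32 price paths (U = up ×1.45, D = down ×0.93); each path with k up-moves has probability p*^k·(1−p*)^(5−k).
DDDDD: Ā=63.0708, payoff=0.0000, prob=0.000086
UDDDD: Ā=98.3361, payoff=0.0000, prob=0.000474
DUDDD: Ā=90.2241, payoff=0.0000, prob=0.000474
UUDDD: Ā=140.6720, payoff=0.0000, prob=0.002607
DDUDD: Ā=82.6800, payoff=0.0000, prob=0.000474
UDUDD: Ā=128.9096, payoff=0.0000, prob=0.002607
DUUDD: Ā=120.7976, payoff=0.0000, prob=0.002607
UUUDD: Ā=188.3404, payoff=30.5704, prob=0.014339
DDDUD: Ā=75.6639, payoff=0.0000, prob=0.000474
UDDUD: Ā=117.9706, payoff=0.0000, prob=0.002607
DUDUD: Ā=109.8586, payoff=0.0000, prob=0.002607
UUDUD: Ā=171.2849, payoff=13.5149, prob=0.014339
DDUUD: Ā=102.3144, payoff=0.0000, prob=0.002607
UDUUD: Ā=159.5225, payoff=1.7525, prob=0.014339
DUUUD: Ā=151.4105, payoff=0.0000, prob=0.014339
UUUUD: Ā=236.0702, payoff=78.3002, prob=0.078865
DDDDU: Ā=69.1390, payoff=0.0000, prob=0.000474
UDDDU: Ā=107.7973, payoff=0.0000, prob=0.002607
DUDDU: Ā=99.6853, payoff=0.0000, prob=0.002607
UUDDU: Ā=155.4233, payoff=0.0000, prob=0.014339
DDUDU: Ā=92.1411, payoff=0.0000, prob=0.002607
UDUDU: Ā=143.6609, payoff=0.0000, prob=0.014339
DUUDU: Ā=135.5489, payoff=0.0000, prob=0.014339
UUUDU: Ā=211.3397, payoff=53.5697, prob=0.078865
DDDUU: Ā=85.1251, payoff=0.0000, prob=0.002607
UDDUU: Ā=132.7219, payoff=0.0000, prob=0.014339
DUDUU: Ā=124.6099, payoff=0.0000, prob=0.014339
UUDUU: Ā=194.2842, payoff=36.5142, prob=0.078865
DDUUU: Ā=117.0657, payoff=0.0000, prob=0.014339
UDUUU: Ā=182.5218, payoff=24.7518, prob=0.078865
DUUUU: Ā=174.4098, payoff=16.6398, prob=0.078865
UUUUU: Ā=271.9293, payoff=114.1593, prob=0.433757
Price = Σ prob·payoff / R^5 = 66.718637 / 4.826172 = 13.8243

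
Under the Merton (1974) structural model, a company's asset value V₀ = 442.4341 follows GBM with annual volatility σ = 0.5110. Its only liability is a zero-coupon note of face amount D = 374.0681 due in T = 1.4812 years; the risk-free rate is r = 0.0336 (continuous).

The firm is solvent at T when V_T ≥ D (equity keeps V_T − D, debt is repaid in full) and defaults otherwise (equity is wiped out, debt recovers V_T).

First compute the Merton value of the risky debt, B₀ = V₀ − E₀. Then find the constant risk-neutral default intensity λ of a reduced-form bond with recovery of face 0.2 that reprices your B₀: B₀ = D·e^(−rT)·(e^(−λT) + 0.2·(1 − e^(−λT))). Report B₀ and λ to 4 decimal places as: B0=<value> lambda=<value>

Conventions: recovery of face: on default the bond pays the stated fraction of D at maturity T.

B0=296.0160 lambda=0.1594

Apply the equity-as-call identities (strike 374.0681, horizon 1.4812 years):
d₁ = [ln(V₀/D) + (r + σ²/2)T] / (σ√T)
   = [ln(442.4341/374.0681) + (0.0336 + 0.5·0.5110²)·1.4812] / (0.5110·√1.4812)
   = [0.167854 + 0.243155] / 0.621910 = 0.660880
d₂ = d₁ − σ√T = 0.660880 − 0.621910 = 0.038970
N(d₁) = 0.745655,  N(d₂) = 0.515543,  e^(−rT) = 0.951450
E₀ = V₀·N(d₁) − D·e^(−rT)·N(d₂)
   = 442.4341·0.745655 − 374.0681·0.951450·0.515543 = 146.418079
B₀ = V₀ − E₀ = 442.4341 − 146.418079 = 296.016021
e^(−λT) = (B₀·e^(rT)/D − 0.2)/(1 − 0.2) = (296.0160·1.051028/374.0681 − 0.2)/0.8 = 0.78965353
λ = −ln(0.78965353)/1.4812 = 0.159439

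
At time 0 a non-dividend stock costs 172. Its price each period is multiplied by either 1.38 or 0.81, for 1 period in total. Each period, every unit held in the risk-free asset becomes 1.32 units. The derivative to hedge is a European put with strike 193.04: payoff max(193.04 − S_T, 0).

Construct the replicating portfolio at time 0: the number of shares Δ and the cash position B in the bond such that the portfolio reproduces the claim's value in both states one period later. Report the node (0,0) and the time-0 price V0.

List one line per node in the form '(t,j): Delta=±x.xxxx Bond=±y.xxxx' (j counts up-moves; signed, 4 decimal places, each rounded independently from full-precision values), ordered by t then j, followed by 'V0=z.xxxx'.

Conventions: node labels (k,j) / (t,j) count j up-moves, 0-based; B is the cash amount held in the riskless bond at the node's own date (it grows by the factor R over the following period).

(0,0): Delta=-0.5479 Bond=98.5295
V0=4.2839

Risk-neutral probability p* = (R−d)/(u−d) = (1.32−0.81)/(1.38−0.81) = 0.8947.
Expiry values: V(1,0)=53.7200, V(1,1)=0.0000
(0,0): S=172.0000. Δ = (V_up−V_dn)/(S_up−S_dn) = (0.0000−53.7200)/(237.3600−139.3200) = -0.5479. V = [p*·0.0000 + (1−p*)·53.7200]/1.32 = 4.2839. B = V − Δ·S = 98.5295.
Sanity check at the root: Δ(0,0)·S0 + B(0,0) reproduces V0 = 4.2839.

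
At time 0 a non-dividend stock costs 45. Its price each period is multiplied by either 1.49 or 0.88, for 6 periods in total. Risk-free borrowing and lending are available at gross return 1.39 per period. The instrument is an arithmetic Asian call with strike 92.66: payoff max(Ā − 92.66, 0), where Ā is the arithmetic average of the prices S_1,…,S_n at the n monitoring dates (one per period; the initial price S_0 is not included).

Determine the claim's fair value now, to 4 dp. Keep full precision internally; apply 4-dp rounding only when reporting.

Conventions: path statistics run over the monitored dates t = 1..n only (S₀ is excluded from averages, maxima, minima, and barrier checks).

price = 10.3800

No-arbitrage gives p* = (R−d)/(u−d) = 0.8361: enumerate every path, weight its payoff by its p*-probability, and discount by R^6.
Enumerate all 2^6 = 64 price paths (U = up ×1.49, D = down ×0.88); each path with k up-moves has probability p*^k·(1−p*)^(6−k).
DDDDDD: Ā=29.4578, payoff=0.0000, prob=0.000019
UDDDDD: Ā=49.8774, payoff=0.0000, prob=0.000099
DUDDDD: Ā=45.3024, payoff=0.0000, prob=0.000099
UUDDDD: Ā=76.7051, payoff=0.0000, prob=0.000505
DDUDDD: Ā=41.2764, payoff=0.0000, prob=0.000099
UDUDDD: Ā=69.8884, payoff=0.0000, prob=0.000505
DUUDDD: Ā=65.3134, payoff=0.0000, prob=0.000505
UUUDDD: Ā=110.5875, payoff=17.9275, prob=0.002575
DDDUDD: Ā=37.7335, payoff=0.0000, prob=0.000099
UDDUDD: Ā=63.8897, payoff=0.0000, prob=0.000505
DUDUDD: Ā=59.3147, payoff=0.0000, prob=0.000505
UUDUDD: Ā=100.4305, payoff=7.7705, prob=0.002575
DDUUDD: Ā=55.2887, payoff=0.0000, prob=0.000505
UDUUDD: Ā=93.6138, payoff=0.9538, prob=0.002575
DUUUDD: Ā=89.0388, payoff=0.0000, prob=0.002575
UUUUDD: Ā=150.7588, payoff=58.0988, prob=0.013131
DDDDUD: Ā=34.6158, payoff=0.0000, prob=0.000099
UDDDUD: Ā=58.6108, payoff=0.0000, prob=0.000505
DUDDUD: Ā=54.0358, payoff=0.0000, prob=0.000505
UUDDUD: Ā=91.4924, payoff=0.0000, prob=0.002575
DDUDUD: Ā=50.0098, payoff=0.0000, prob=0.000505
UDUDUD: Ā=84.6756, payoff=0.0000, prob=0.002575
DUUDUD: Ā=80.1006, payoff=0.0000, prob=0.002575
UUUDUD: Ā=135.6249, payoff=42.9649, prob=0.013131
DDDUUD: Ā=46.4669, payoff=0.0000, prob=0.000505
UDDUUD: Ā=78.6769, payoff=0.0000, prob=0.002575
DUDUUD: Ā=74.1019, payoff=0.0000, prob=0.002575
UUDUUD: Ā=125.4680, payoff=32.8080, prob=0.013131
DDUUUD: Ā=70.0759, payoff=0.0000, prob=0.002575
UDUUUD: Ā=118.6512, payoff=25.9912, prob=0.013131
DUUUUD: Ā=114.0762, payoff=21.4162, prob=0.013131
UUUUUD: Ā=193.1518, payoff=100.4918, prob=0.066969
DDDDDU: Ā=31.8721, payoff=0.0000, prob=0.000099
UDDDDU: Ā=53.9653, payoff=0.0000, prob=0.000505
DUDDDU: Ā=49.3903, payoff=0.0000, prob=0.000505
UUDDDU: Ā=83.6268, payoff=0.0000, prob=0.002575
DDUDDU: Ā=45.3643, payoff=0.0000, prob=0.000505
UDUDDU: Ā=76.8101, payoff=0.0000, prob=0.002575
DUUDDU: Ā=72.2351, payoff=0.0000, prob=0.002575
UUUDDU: Ā=122.3071, payoff=29.6471, prob=0.013131
DDDUDU: Ā=41.8215, payoff=0.0000, prob=0.000505
UDDUDU: Ā=70.8113, payoff=0.0000, prob=0.002575
DUDUDU: Ā=66.2363, payoff=0.0000, prob=0.002575
UUDUDU: Ā=112.1502, payoff=19.4902, prob=0.013131
DDUUDU: Ā=62.2103, payoff=0.0000, prob=0.002575
UDUUDU: Ā=105.3334, payoff=12.6734, prob=0.013131
DUUUDU: Ā=100.7584, payoff=8.0984, prob=0.013131
UUUUDU: Ā=170.6023, payoff=77.9423, prob=0.066969
DDDDUU: Ā=38.7037, payoff=0.0000, prob=0.000505
UDDDUU: Ā=65.5324, payoff=0.0000, prob=0.002575
DUDDUU: Ā=60.9574, payoff=0.0000, prob=0.002575
UUDDUU: Ā=103.2120, payoff=10.5520, prob=0.013131
DDUDUU: Ā=56.9314, payoff=0.0000, prob=0.002575
UDUDUU: Ā=96.3953, payoff=3.7353, prob=0.013131
DUUDUU: Ā=91.8203, payoff=0.0000, prob=0.013131
UUUDUU: Ā=155.4685, payoff=62.8085, prob=0.066969
DDDUUU: Ā=53.3886, payoff=0.0000, prob=0.002575
UDDUUU: Ā=90.3966, payoff=0.0000, prob=0.013131
DUDUUU: Ā=85.8216, payoff=0.0000, prob=0.013131
UUDUUU: Ā=145.3115, payoff=52.6515, prob=0.066969
DDUUUU: Ā=81.7956, payoff=0.0000, prob=0.013131
UDUUUU: Ā=138.4947, payoff=45.8347, prob=0.066969
DUUUUU: Ā=133.9197, payoff=41.2597, prob=0.066969
UUUUUU: Ā=226.7505, payoff=134.0905, prob=0.341540
Price = Σ prob·payoff / R^6 = 74.866232 / 7.212549 = 10.3800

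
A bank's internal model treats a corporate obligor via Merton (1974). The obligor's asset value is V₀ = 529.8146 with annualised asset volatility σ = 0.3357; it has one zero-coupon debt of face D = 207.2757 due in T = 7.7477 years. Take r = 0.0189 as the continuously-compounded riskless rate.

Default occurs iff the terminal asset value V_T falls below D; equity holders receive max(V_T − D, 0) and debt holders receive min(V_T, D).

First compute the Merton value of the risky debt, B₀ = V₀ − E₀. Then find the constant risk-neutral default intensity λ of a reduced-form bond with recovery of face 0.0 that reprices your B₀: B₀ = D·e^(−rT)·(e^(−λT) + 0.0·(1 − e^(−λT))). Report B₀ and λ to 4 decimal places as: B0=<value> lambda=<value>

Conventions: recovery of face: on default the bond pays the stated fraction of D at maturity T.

Work the structural quantities from V₀ = 529.8146 against face 207.2757:
d₁ = [ln(V₀/D) + (r + σ²/2)T] / (σ√T)
   = [ln(529.8146/207.2757) + (0.0189 + 0.5·0.3357²)·7.7477] / (0.3357·√7.7477)
   = [0.938477 + 0.582993] / 0.934411 = 1.628268
d₂ = d₁ − σ√T = 1.628268 − 0.934411 = 0.693857
N(d₁) = 0.948266,  N(d₂) = 0.756114,  e^(−rT) = 0.863785
E₀ = V₀·N(d₁) − D·e^(−rT)·N(d₂)
   = 529.8146·0.948266 − 207.2757·0.863785·0.756114 = 367.029247
B₀ = V₀ − E₀ = 529.8146 − 367.029247 = 162.785353
e^(−λT) = (B₀·e^(rT)/D − 0)/(1 − 0) = (162.7854·1.157696/207.2757 − 0)/1 = 0.90920427
λ = −ln(0.90920427)/7.7477 = 0.012286

B0=162.7854 lambda=0.0123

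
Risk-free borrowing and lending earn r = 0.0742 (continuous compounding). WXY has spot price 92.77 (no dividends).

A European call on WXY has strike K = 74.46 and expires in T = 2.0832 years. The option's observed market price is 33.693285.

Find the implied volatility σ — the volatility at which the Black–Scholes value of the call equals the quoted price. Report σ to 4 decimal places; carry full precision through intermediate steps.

sigma = 0.3388

At σ = 0.3388 the Black–Scholes value reproduces the quote:
σ√T = 0.3388·√2.0832 = 0.489000
d₁ = (ln(S/K) + (r+σ²/2)T) / (σ√T) = (ln(92.77/74.46) + (0.0742+0.3388²/2)·2.0832) / 0.489000 = (0.219861 + 0.274134) / 0.489000 = 1.010215
d₂ = d₁ − σ√T = 1.010215 − 0.489000 = 0.521215
e^{−rT} = 0.856781
N(d₁) = 0.843804,  N(d₂) = 0.698892
V = S·N(d₁) − K·e^{−rT}·N(d₂) = 78.279685 − 44.586400 = 33.693285 (matching the quote); vega is positive throughout, so no other σ reproduces this price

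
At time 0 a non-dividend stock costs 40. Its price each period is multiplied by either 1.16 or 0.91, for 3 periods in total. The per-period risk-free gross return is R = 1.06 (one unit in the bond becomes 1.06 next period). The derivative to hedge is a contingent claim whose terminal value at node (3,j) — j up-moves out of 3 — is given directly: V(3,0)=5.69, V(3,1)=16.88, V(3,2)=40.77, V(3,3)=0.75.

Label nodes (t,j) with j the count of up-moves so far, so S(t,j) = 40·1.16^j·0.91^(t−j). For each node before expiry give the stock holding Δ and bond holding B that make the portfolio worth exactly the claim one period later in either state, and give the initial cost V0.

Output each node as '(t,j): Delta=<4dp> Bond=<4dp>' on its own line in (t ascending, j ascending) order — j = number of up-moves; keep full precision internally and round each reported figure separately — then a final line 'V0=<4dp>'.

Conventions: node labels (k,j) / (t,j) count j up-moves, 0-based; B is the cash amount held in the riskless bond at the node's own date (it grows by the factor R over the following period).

(0,0): Delta=-0.1023 Bond=23.4040
(1,0): Delta=1.9500 Bond=-49.8971
(1,1): Delta=-1.1757 Bond=74.6118
(2,0): Delta=1.3513 Bond=-33.0581
(2,1): Delta=2.2632 Bond=-66.1128
(2,2): Delta=-2.9741 Bond=175.8894
V0=19.3114

Arbitrage-free pricing uses the up-move probability p* = (R−d)/(u−d) = 0.6000, discounting each step at R = 1.06.
Expiry values: V(3,0)=5.6900, V(3,1)=16.8800, V(3,2)=40.7700, V(3,3)=0.7500
Node (2,0) S=33.1240: V=(p*·16.8800+(1−p*)·5.6900)/1.06=11.7019; Δ=(16.8800−5.6900)/(38.4238−30.1428)=1.3513; B=V−Δ·S=-33.0581
Node (2,1) S=42.2240: V=(p*·40.7700+(1−p*)·16.8800)/1.06=29.4472; Δ=(40.7700−16.8800)/(48.9798−38.4238)=2.2632; B=V−Δ·S=-66.1128
Node (2,2) S=53.8240: V=(p*·0.7500+(1−p*)·40.7700)/1.06=15.8094; Δ=(0.7500−40.7700)/(62.4358−48.9798)=-2.9741; B=V−Δ·S=175.8894
Node (1,0) S=36.4000: V=(p*·29.4472+(1−p*)·11.7019)/1.06=21.0840; Δ=(29.4472−11.7019)/(42.2240−33.1240)=1.9500; B=V−Δ·S=-49.8971
Node (1,1) S=46.4000: V=(p*·15.8094+(1−p*)·29.4472)/1.06=20.0609; Δ=(15.8094−29.4472)/(53.8240−42.2240)=-1.1757; B=V−Δ·S=74.6118
Node (0,0) S=40.0000: V=(p*·20.0609+(1−p*)·21.0840)/1.06=19.3114; Δ=(20.0609−21.0840)/(46.4000−36.4000)=-0.1023; B=V−Δ·S=23.4040
Check: Δ(0,0)·S0 + B(0,0) = 19.3114 = V0.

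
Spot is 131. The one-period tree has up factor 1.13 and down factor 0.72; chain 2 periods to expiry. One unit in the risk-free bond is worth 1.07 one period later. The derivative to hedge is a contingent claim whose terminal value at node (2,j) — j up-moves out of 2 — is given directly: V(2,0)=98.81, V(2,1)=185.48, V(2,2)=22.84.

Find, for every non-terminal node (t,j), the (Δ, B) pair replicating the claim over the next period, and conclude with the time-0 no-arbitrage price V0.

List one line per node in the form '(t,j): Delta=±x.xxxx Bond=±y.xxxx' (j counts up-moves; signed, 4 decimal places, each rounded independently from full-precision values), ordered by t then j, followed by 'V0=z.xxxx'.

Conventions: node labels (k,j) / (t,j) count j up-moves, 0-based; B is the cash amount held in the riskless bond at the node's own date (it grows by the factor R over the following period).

No-arbitrage ⇒ martingale measure with p* = (R−d)/(u−d) = 0.8537.
Expiry values: V(2,0)=98.8100, V(2,1)=185.4800, V(2,2)=22.8400
Node (1,0) S=94.3200: V=(p*·185.4800+(1−p*)·98.8100)/1.07=161.4921; Δ=(185.4800−98.8100)/(106.5816−67.9104)=2.2412; B=V−Δ·S=-49.8981
Node (1,1) S=148.0300: V=(p*·22.8400+(1−p*)·185.4800)/1.07=43.5897; Δ=(22.8400−185.4800)/(167.2739−106.5816)=-2.6797; B=V−Δ·S=440.2726
Node (0,0) S=131.0000: V=(p*·43.5897+(1−p*)·161.4921)/1.07=56.8633; Δ=(43.5897−161.4921)/(148.0300−94.3200)=-2.1952; B=V−Δ·S=344.4302
As a check, the time-0 holding Δ(0,0)·S0 + B(0,0) comes to 56.8633 — exactly V0.

(0,0): Delta=-2.1952 Bond=344.4302
(1,0): Delta=2.2412 Bond=-49.8981
(1,1): Delta=-2.6797 Bond=440.2726
V0=56.8633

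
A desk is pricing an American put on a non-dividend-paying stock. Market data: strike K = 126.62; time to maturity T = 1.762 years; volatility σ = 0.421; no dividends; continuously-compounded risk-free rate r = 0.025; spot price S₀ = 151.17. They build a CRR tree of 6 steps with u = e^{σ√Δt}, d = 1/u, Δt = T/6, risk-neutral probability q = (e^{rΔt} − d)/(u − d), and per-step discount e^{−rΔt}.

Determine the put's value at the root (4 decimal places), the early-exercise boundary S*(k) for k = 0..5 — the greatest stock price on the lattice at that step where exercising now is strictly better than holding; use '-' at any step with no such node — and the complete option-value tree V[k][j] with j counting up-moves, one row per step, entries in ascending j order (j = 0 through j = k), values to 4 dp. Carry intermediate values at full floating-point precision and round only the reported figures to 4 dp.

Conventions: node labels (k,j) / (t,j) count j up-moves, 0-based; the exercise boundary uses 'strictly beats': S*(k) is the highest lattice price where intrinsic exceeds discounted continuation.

Δt=0.29367  u=1.25627  d=0.79601  q=0.45922  discount=0.99269
step 6 (expiry): payoffs max(K−S,0) = 88.1630 65.9270 30.8340 0.0000 0.0000 0.0000 0.0000
step 5: (k=5,j=0): S=48.3122, K−S=78.3078, hold=77.3816 ⇒ V=78.3078 exercise | (k=5,j=1): S=76.2466, K−S=50.3734, hold=49.4472 ⇒ V=50.3734 exercise | (k=5,j=2): S=120.3328, K−S=6.2872, hold=16.5524 ⇒ V=16.5524 continue | (k=5,j=3): S=189.9098, K−S=0.0000, hold=0.0000 ⇒ V=0.0000 continue | (k=5,j=4): S=299.7167, K−S=0.0000, hold=0.0000 ⇒ V=0.0000 continue | (k=5,j=5): S=473.0145, K−S=0.0000, hold=0.0000 ⇒ V=0.0000 continue  boundary S*=76.2466
step 4: (k=4,j=0): S=60.6930, K−S=65.9270, hold=65.0008 ⇒ V=65.9270 exercise | (k=4,j=1): S=95.7860, K−S=30.8340, hold=34.5873 ⇒ V=34.5873 continue | (k=4,j=2): S=151.1700, K−S=0.0000, hold=8.8857 ⇒ V=8.8857 continue | (k=4,j=3): S=238.5773, K−S=0.0000, hold=0.0000 ⇒ V=0.0000 continue | (k=4,j=4): S=376.5240, K−S=0.0000, hold=0.0000 ⇒ V=0.0000 continue  boundary S*=60.6930
step 3: (k=3,j=0): S=76.2466, K−S=50.3734, hold=51.1582 ⇒ V=51.1582 continue | (k=3,j=1): S=120.3328, K−S=6.2872, hold=22.6180 ⇒ V=22.6180 continue | (k=3,j=2): S=189.9098, K−S=0.0000, hold=4.7701 ⇒ V=4.7701 continue | (k=3,j=3): S=299.7167, K−S=0.0000, hold=0.0000 ⇒ V=0.0000 continue  boundary S*=-
step 2: (k=2,j=0): S=95.7860, K−S=30.8340, hold=37.7736 ⇒ V=37.7736 continue | (k=2,j=1): S=151.1700, K−S=0.0000, hold=14.3164 ⇒ V=14.3164 continue | (k=2,j=2): S=238.5773, K−S=0.0000, hold=2.5607 ⇒ V=2.5607 continue  boundary S*=-
step 1: (k=1,j=0): S=120.3328, K−S=6.2872, hold=26.8041 ⇒ V=26.8041 continue | (k=1,j=1): S=189.9098, K−S=0.0000, hold=8.8527 ⇒ V=8.8527 continue  boundary S*=-
step 0: (k=0,j=0): S=151.1700, K−S=0.0000, hold=18.4247 ⇒ V=18.4247 continue  boundary S*=-

price = 18.4247
boundary = - - - - 60.6930 76.2466
tree:
18.4247
26.8041 8.8527
37.7736 14.3164 2.5607
51.1582 22.6180 4.7701 0.0000
65.9270 34.5873 8.8857 0.0000 0.0000
78.3078 50.3734 16.5524 0.0000 0.0000 0.0000
88.1630 65.9270 30.8340 0.0000 0.0000 0.0000 0.0000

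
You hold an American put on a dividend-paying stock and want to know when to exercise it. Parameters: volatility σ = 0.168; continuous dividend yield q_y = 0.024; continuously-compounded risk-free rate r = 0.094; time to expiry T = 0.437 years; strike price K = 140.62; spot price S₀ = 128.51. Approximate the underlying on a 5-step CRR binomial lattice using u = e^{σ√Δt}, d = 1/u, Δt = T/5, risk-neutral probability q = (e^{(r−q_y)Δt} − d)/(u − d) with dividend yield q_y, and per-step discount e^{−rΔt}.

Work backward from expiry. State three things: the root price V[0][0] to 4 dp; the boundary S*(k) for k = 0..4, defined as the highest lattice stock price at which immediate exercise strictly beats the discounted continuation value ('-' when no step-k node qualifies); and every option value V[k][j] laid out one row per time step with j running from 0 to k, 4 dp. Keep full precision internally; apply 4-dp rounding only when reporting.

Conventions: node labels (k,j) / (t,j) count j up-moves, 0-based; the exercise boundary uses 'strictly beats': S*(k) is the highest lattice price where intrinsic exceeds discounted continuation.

Δt=0.08740, u=1.05092, d=0.95155, q=0.54934, disc=e^(-rΔt)=0.99182
k=5 terminal: V=max(K-S,0) → 40.3694 29.8998 18.3368 5.5662 0.0000 0.0000
k=4: j=0 S=105.3555 intr=35.2645 cont=34.3347 V=35.2645[EX]; j=1 S=116.3582 intr=24.2618 cont=23.3551 V=24.2618[EX]; j=2 S=128.5100 intr=12.1100 cont=11.2287 V=12.1100[EX]; j=3 S=141.9309 intr=0.0000 cont=2.4879 V=2.4879[hold]; j=4 S=156.7533 intr=0.0000 cont=0.0000 V=0.0000[hold]  S*(4)=128.5100
k=3: j=0 S=110.7202 intr=29.8998 cont=28.9812 V=29.8998[EX]; j=1 S=122.2832 intr=18.3368 cont=17.4424 V=18.3368[EX]; j=2 S=135.0538 intr=5.5662 cont=6.7684 V=6.7684[hold]; j=3 S=149.1581 intr=0.0000 cont=1.1120 V=1.1120[hold]  S*(3)=122.2832
k=2: j=0 S=116.3582 intr=24.2618 cont=23.3551 V=24.2618[EX]; j=1 S=128.5100 intr=12.1100 cont=11.8837 V=12.1100[EX]; j=2 S=141.9309 intr=0.0000 cont=3.6312 V=3.6312[hold]  S*(2)=128.5100
k=1: j=0 S=122.2832 intr=18.3368 cont=17.4424 V=18.3368[EX]; j=1 S=135.0538 intr=5.5662 cont=7.3913 V=7.3913[hold]  S*(1)=122.2832
k=0: j=0 S=128.5100 intr=12.1100 cont=12.2231 V=12.2231[hold]  S*(0)=-

price = 12.2231
boundary = - 122.2832 128.5100 122.2832 128.5100
tree:
12.2231
18.3368 7.3913
24.2618 12.1100 3.6312
29.8998 18.3368 6.7684 1.1120
35.2645 24.2618 12.1100 2.4879 0.0000
40.3694 29.8998 18.3368 5.5662 0.0000 0.0000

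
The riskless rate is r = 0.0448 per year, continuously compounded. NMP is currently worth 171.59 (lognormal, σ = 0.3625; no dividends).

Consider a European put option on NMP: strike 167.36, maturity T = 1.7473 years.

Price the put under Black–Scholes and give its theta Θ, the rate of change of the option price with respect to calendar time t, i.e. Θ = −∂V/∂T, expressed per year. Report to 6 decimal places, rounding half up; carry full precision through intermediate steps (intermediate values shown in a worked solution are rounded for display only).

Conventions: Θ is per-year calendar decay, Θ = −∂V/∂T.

σ√T = 0.3625·√1.7473 = 0.479172
d₁ = (ln(S/K) + (r+σ²/2)T) / (σ√T) = (ln(171.59/167.36) + (0.0448+0.3625²/2)·1.7473) / 0.479172 = (0.024961 + 0.193082) / 0.479172 = 0.455041
d₂ = d₁ − σ√T = 0.455041 − 0.479172 = -0.024132
e^{−rT} = 0.924706
N(−d₁) = 0.324540,  N(−d₂) = 0.509626
Put price V = K·e^{−rT}·N(−d₂) − S·N(−d₁) = 78.869179 − 55.687826 = 23.181353
φ(d₁) = (1/√(2π))·e^{−d₁²/2} = 0.359706
Θ = −S·φ(d₁)·σ/(2√T) + r·K·e^{−rT}·N(−d₂) = −8.463177 + 3.533339 = -4.929837

price = 23.181353
Θ = -4.929837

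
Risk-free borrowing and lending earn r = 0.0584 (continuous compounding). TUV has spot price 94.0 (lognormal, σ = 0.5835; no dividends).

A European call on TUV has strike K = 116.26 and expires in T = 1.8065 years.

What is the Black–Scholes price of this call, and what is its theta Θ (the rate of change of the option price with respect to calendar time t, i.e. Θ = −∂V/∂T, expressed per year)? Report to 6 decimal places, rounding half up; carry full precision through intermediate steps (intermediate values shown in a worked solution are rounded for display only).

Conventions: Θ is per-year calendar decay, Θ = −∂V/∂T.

price = 25.250712
Θ = -9.702396

σ√T = 0.5835·√1.8065 = 0.784260
d₁ = (ln(S/K) + (r+σ²/2)T) / (σ√T) = (ln(94.0/116.26) + (0.0584+0.5835²/2)·1.8065) / 0.784260 = (-0.212534 + 0.413031) / 0.784260 = 0.255651
d₂ = d₁ − σ√T = 0.255651 − 0.784260 = -0.528608
e^{−rT} = 0.899875
N(d₁) = 0.600890,  N(d₂) = 0.298539
Call price V = S·N(d₁) − K·e^{−rT}·N(d₂) = 56.483650 − 31.232939 = 25.250712
φ(d₁) = (1/√(2π))·e^{−d₁²/2} = 0.386116
Θ = −S·φ(d₁)·σ/(2√T) − r·K·e^{−rT}·N(d₂) = −7.878392 − 1.824004 = -9.702396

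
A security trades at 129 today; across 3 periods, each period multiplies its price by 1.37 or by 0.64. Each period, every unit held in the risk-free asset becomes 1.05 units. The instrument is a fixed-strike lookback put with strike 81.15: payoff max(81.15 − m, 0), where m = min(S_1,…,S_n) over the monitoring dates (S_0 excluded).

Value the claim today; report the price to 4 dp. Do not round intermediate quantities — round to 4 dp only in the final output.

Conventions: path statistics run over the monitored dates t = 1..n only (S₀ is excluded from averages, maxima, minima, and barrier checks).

price = 7.7172

No-arbitrage gives p* = (R−d)/(u−d) = 0.5616: enumerate every path, weight its payoff by its p*-probability, and discount by R^3.
Enumerate all 2^3 = 8 price paths (U = up ×1.37, D = down ×0.64); each path with k up-moves has probability p*^k·(1−p*)^(3−k).
DDD: m=33.8166, payoff=47.3334, prob=0.084233
UDD: m=72.3886, payoff=8.7614, prob=0.107923
DUD: m=72.3886, payoff=8.7614, prob=0.107923
UUD: m=154.9569, payoff=0.0000, prob=0.138277
DDU: m=52.8384, payoff=28.3116, prob=0.107923
UDU: m=113.1072, payoff=0.0000, prob=0.138277
DUU: m=82.5600, payoff=0.0000, prob=0.138277
UUU: m=176.7300, payoff=0.0000, prob=0.177167
Price = Σ prob·payoff / R^3 = 8.933626 / 1.157625 = 7.7172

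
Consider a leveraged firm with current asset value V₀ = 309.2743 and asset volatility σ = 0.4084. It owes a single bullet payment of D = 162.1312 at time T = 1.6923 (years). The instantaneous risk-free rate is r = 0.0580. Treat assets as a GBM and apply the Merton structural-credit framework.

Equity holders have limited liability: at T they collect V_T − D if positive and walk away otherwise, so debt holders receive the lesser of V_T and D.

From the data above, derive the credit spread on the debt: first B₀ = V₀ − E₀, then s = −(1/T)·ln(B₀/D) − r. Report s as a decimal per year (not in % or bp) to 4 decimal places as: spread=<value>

spread=0.0165

Work the structural quantities from V₀ = 309.2743 against face 162.1312:
d₁ = [ln(V₀/D) + (r + σ²/2)T] / (σ√T)
   = [ln(309.2743/162.1312) + (0.0580 + 0.5·0.4084²)·1.6923] / (0.4084·√1.6923)
   = [0.645823 + 0.239283] / 0.531281 = 1.665984
d₂ = d₁ − σ√T = 1.665984 − 0.531281 = 1.134703
N(d₁) = 0.952142,  N(d₂) = 0.871750,  e^(−rT) = 0.906510
E₀ = V₀·N(d₁) − D·e^(−rT)·N(d₂)
   = 309.2743·0.952142 − 162.1312·0.906510·0.871750 = 166.348774
B₀ = V₀ − E₀ = 309.2743 − 166.348774 = 142.925526
spread = −(1/T)·ln(B₀/D) − r = −(1/1.6923)·ln(142.925526/162.1312) − 0.0580 = 0.01650345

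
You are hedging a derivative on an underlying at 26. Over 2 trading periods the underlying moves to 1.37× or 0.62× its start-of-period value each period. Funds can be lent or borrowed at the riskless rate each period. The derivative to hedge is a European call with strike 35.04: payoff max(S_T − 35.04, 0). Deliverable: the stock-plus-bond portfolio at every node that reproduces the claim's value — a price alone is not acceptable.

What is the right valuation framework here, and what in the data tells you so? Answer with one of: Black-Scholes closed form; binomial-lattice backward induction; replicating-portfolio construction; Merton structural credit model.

Key observation: the task asks for the hedge itself — share and bond holdings at every node of the 2-period tree on spot 26 with factors 1.37/0.62 — which is exactly what the replicating-portfolio construction produces.

framework: replicating-portfolio construction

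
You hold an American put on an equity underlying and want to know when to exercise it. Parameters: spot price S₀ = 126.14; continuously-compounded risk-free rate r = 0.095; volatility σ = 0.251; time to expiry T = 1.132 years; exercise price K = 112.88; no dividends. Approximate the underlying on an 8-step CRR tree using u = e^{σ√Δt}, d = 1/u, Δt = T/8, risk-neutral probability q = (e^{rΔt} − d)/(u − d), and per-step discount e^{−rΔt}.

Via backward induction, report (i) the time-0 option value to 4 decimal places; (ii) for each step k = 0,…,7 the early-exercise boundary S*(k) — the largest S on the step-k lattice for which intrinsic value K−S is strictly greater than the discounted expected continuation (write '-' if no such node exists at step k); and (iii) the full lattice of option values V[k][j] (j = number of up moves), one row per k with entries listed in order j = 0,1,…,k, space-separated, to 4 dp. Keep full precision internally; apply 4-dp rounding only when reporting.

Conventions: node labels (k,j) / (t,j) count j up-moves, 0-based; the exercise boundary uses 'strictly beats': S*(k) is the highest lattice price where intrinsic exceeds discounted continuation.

params: Δt=0.14150 u=1.09902 d=0.90990 q=0.54797 e^(-rΔt)=0.98665
t_8 payoffs: 53.6130 41.2948 26.4165 8.4458 0.0000 0.0000 0.0000 0.0000 0.0000
t_7: node(7,0) S=65.1356 payoff=47.7444 vs cont=46.2372 → 47.7444 [stop]  node(7,1) S=78.6734 payoff=34.2066 vs cont=32.6993 → 34.2066 [stop]  node(7,2) S=95.0250 payoff=17.8550 vs cont=16.3477 → 17.8550 [stop]  node(7,3) S=114.7752 payoff=0.0000 vs cont=3.7667 → 3.7667 [wait]  node(7,4) S=138.6302 payoff=0.0000 vs cont=0.0000 → 0.0000 [wait]  node(7,5) S=167.4433 payoff=0.0000 vs cont=0.0000 → 0.0000 [wait]  node(7,6) S=202.2449 payoff=0.0000 vs cont=0.0000 → 0.0000 [wait]  node(7,7) S=244.2797 payoff=0.0000 vs cont=0.0000 → 0.0000 [wait]  ⇒ S*(7)=95.0250
t_6: node(6,0) S=71.5852 payoff=41.2948 vs cont=39.7876 → 41.2948 [stop]  node(6,1) S=86.4635 payoff=26.4165 vs cont=24.9092 → 26.4165 [stop]  node(6,2) S=104.4342 payoff=8.4458 vs cont=9.9997 → 9.9997 [wait]  node(6,3) S=126.1400 payoff=0.0000 vs cont=1.6799 → 1.6799 [wait]  node(6,4) S=152.3571 payoff=0.0000 vs cont=0.0000 → 0.0000 [wait]  node(6,5) S=184.0232 payoff=0.0000 vs cont=0.0000 → 0.0000 [wait]  node(6,6) S=222.2708 payoff=0.0000 vs cont=0.0000 → 0.0000 [wait]  ⇒ S*(6)=86.4635
t_5: node(5,0) S=78.6734 payoff=34.2066 vs cont=32.6993 → 34.2066 [stop]  node(5,1) S=95.0250 payoff=17.8550 vs cont=17.1879 → 17.8550 [stop]  node(5,2) S=114.7752 payoff=0.0000 vs cont=5.3680 → 5.3680 [wait]  node(5,3) S=138.6302 payoff=0.0000 vs cont=0.7492 → 0.7492 [wait]  node(5,4) S=167.4433 payoff=0.0000 vs cont=0.0000 → 0.0000 [wait]  node(5,5) S=202.2449 payoff=0.0000 vs cont=0.0000 → 0.0000 [wait]  ⇒ S*(5)=95.0250
t_4: node(4,0) S=86.4635 payoff=26.4165 vs cont=24.9092 → 26.4165 [stop]  node(4,1) S=104.4342 payoff=8.4458 vs cont=10.8654 → 10.8654 [wait]  node(4,2) S=126.1400 payoff=0.0000 vs cont=2.7992 → 2.7992 [wait]  node(4,3) S=152.3571 payoff=0.0000 vs cont=0.3341 → 0.3341 [wait]  node(4,4) S=184.0232 payoff=0.0000 vs cont=0.0000 → 0.0000 [wait]  ⇒ S*(4)=86.4635
t_3: node(3,0) S=95.0250 payoff=17.8550 vs cont=17.6559 → 17.8550 [stop]  node(3,1) S=114.7752 payoff=0.0000 vs cont=6.3592 → 6.3592 [wait]  node(3,2) S=138.6302 payoff=0.0000 vs cont=1.4291 → 1.4291 [wait]  node(3,3) S=167.4433 payoff=0.0000 vs cont=0.1490 → 0.1490 [wait]  ⇒ S*(3)=95.0250
t_2: node(2,0) S=104.4342 payoff=8.4458 vs cont=11.4013 → 11.4013 [wait]  node(2,1) S=126.1400 payoff=0.0000 vs cont=3.6088 → 3.6088 [wait]  node(2,2) S=152.3571 payoff=0.0000 vs cont=0.7179 → 0.7179 [wait]  ⇒ S*(2)=-
t_1: node(1,0) S=114.7752 payoff=0.0000 vs cont=7.0360 → 7.0360 [wait]  node(1,1) S=138.6302 payoff=0.0000 vs cont=1.9976 → 1.9976 [wait]  ⇒ S*(1)=-
t_0: node(0,0) S=126.1400 payoff=0.0000 vs cont=4.2180 → 4.2180 [wait]  ⇒ S*(0)=-

price = 4.2180
boundary = - - - 95.0250 86.4635 95.0250 86.4635 95.0250
tree:
4.2180
7.0360 1.9976
11.4013 3.6088 0.7179
17.8550 6.3592 1.4291 0.1490
26.4165 10.8654 2.7992 0.3341 0.0000
34.2066 17.8550 5.3680 0.7492 0.0000 0.0000
41.2948 26.4165 9.9997 1.6799 0.0000 0.0000 0.0000
47.7444 34.2066 17.8550 3.7667 0.0000 0.0000 0.0000 0.0000
53.6130 41.2948 26.4165 8.4458 0.0000 0.0000 0.0000 0.0000 0.0000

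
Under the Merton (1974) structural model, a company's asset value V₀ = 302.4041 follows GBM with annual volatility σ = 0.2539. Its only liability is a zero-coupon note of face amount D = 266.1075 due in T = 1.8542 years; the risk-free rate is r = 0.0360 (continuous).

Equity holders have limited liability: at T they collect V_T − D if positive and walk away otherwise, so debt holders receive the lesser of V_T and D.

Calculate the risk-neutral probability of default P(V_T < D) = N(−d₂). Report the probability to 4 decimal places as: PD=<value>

Apply the equity-as-call identities (strike 266.1075, horizon 1.8542 years):
d₁ = [ln(V₀/D) + (r + σ²/2)T] / (σ√T)
   = [ln(302.4041/266.1075) + (0.0360 + 0.5·0.2539²)·1.8542] / (0.2539·√1.8542)
   = [0.127864 + 0.126517] / 0.345733 = 0.735772
d₂ = d₁ − σ√T = 0.735772 − 0.345733 = 0.390039
risk-neutral PD = N(−d₂) = N(-0.390039) = 0.348254

PD=0.3483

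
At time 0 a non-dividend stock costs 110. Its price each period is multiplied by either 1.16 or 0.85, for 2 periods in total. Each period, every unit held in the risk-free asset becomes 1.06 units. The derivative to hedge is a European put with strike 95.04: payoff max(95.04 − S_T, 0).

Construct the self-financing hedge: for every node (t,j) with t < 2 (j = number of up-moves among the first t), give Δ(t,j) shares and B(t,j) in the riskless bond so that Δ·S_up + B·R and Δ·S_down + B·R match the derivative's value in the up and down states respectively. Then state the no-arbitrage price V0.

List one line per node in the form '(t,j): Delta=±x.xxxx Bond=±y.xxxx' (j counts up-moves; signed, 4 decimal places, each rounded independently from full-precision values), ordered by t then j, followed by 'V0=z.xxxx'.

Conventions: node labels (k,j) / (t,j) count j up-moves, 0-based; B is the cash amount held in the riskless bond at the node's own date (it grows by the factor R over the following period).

(0,0): Delta=-0.1389 Bond=16.7214
(1,0): Delta=-0.5370 Bond=54.9464
(1,1): Delta=0.0000 Bond=0.0000
V0=1.4415

The replicating-portfolio and risk-neutral prices coincide; use p* = (1.06−0.85)/(1.16−0.85) = 0.6774 for the latter.
At maturity the claim pays: V(2,0)=15.5650, V(2,1)=0.0000, V(2,2)=0.0000
  t=1,j=0: stock 93.5000 → up 108.4600 (V=0.0000), down 79.4750 (V=15.5650). Price 4.7368; hedge Δ=-0.5370, bond B=54.9464.
  t=1,j=1: stock 127.6000 → up 148.0160 (V=0.0000), down 108.4600 (V=0.0000). Price 0.0000; hedge Δ=0.0000, bond B=0.0000.
  t=0,j=0: stock 110.0000 → up 127.6000 (V=0.0000), down 93.5000 (V=4.7368). Price 1.4415; hedge Δ=-0.1389, bond B=16.7214.
Check: Δ(0,0)·S0 + B(0,0) = 1.4415 = V0.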